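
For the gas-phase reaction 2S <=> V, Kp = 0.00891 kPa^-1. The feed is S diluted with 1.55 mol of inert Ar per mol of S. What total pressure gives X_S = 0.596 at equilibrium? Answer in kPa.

P = 461 kPa

Take 1 mol S as basis and let X be its fractional conversion, so ξ = 0.5X.
Mole table: n_S = 1 − X; n_V = 0.5X; n_I = 1.55 (inert).
n_T = Σnᵢ = 2.55 − 0.5X.
Kp = p_V / (p_S^2) with p_i = (n_i/n_T)·P.
At X = 0.596: the mole-fraction product g(X) = Π y_i^ν_i = 4.112. Since Kp = g(X)·P^{-1}, P = (g/Kp)^(1/1) = (4.112/0.00891)^(1/1) = 461 kPa.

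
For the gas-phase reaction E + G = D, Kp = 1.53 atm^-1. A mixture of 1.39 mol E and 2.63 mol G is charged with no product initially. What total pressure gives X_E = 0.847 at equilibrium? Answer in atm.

P = 7.08 atm

Take 1.39 mol E as basis and let X be its fractional conversion, so ξ = 1.39X.
At extent ξ: n_E = 1.39 − 1.39X; n_G = 2.63 − 1.39X; n_D = 1.39X.
n_T = Σnᵢ = 4.02 − 1.39X.
Kp = p_D / (p_E p_G) with p_i = (n_i/n_T)·P.
At X = 0.847: the mole-fraction product g(X) = Π y_i^ν_i = 10.83. Since Kp = g(X)·P^{-1}, P = (g/Kp)^(1/1) = (10.83/1.53)^(1/1) = 7.08 atm.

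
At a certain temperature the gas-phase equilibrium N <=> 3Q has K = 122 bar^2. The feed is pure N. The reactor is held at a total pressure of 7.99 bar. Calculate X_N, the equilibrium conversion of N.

Let X = conversion of N (basis 1 mol N); extent of reaction ξ = X.
Moles: n_N = 1 − X; n_Q = 3X.
Total moles n_T = 1 + 2X.
With p_i = (n_i/n_T)P, K = p_Q^3 / (p_N).
This yields a degree-3 equation in X; solving on (0,1), X = 0.521.

X = 0.521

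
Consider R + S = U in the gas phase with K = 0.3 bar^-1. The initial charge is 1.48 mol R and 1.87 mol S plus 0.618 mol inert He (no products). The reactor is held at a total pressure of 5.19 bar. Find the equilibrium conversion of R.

Basis: 1.48 mol R initially; let X = conversion of R. Extent ξ = 1.48X.
Species balance: n_R = 1.48 − 1.48X; n_S = 1.87 − 1.48X; n_U = 1.48X; n_I = 0.618 (inert).
Total moles n_T = 3.97 − 1.48X.
With p_i = (n_i/n_T)P, K = p_U / (p_R p_S).
Setting this equal to 0.3 bar^-1 and taking the physical root (0 < X < 1) gives X = 0.375.

X = 0.375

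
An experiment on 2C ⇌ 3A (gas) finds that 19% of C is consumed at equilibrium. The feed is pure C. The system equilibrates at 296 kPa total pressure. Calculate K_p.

K_p = 9.54 kPa

Take 1 mol C as basis and let X be its fractional conversion, so ξ = 0.5X.
At extent ξ: n_C = 1 − X; n_A = 1.5X.
Summing: n_T = 1 + 0.5X.
At X = 0.19: n_C = 0.81, n_A = 0.285, n_T = 1.1.
p_i = (n_i/n_T)·P. K_p = p_A^3 / (p_C^2) = 9.54 kPa.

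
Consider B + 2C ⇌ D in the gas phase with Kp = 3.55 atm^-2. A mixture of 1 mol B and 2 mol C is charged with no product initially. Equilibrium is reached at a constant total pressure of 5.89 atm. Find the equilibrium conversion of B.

X = 0.858

Take 1 mol B as basis and let X be its fractional conversion, so ξ = X.
At extent ξ: n_B = 1 − X; n_C = 2 − 2X; n_D = X.
Summing: n_T = 3 − 2X.
Mole fractions y_i = n_i/n_T; Kp = p_D / (p_B p_C^2) with p_i = y_i·P.
Substituting and setting equal to 3.55 atm^-2 gives a polynomial in X; the root in (0,1) is X = 0.858.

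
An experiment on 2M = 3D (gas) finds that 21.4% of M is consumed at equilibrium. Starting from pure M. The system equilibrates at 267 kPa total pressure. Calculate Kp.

Kp = 12.9 kPa

Take 1 mol M as basis and let X be its fractional conversion, so ξ = 0.5X.
At extent ξ: n_M = 1 − X; n_D = 1.5X.
Total moles n_T = 1 + 0.5X.
At X = 0.214: n_M = 0.786, n_D = 0.321, n_T = 1.11.
p_i = (n_i/n_T)·P. Kp = p_D^3 / (p_M^2) = 12.9 kPa.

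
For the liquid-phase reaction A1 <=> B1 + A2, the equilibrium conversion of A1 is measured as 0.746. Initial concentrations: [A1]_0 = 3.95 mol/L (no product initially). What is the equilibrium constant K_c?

Let X = conversion of A1.
Concentrations: [A1] = 3.95 − 3.95X; [B1] = 3.95X; [A2] = 3.95X.
At X = 0.746: [A1] = 1, [B1] = 2.95, [A2] = 2.95.
K_c = [B1] [A2] / ([A1]) = 8.65 mol/L.

K_c = 8.65 mol/L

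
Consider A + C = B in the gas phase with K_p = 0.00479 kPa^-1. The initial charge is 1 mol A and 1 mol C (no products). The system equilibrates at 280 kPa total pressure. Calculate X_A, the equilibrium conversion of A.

Basis: 1 mol A initially; let X = conversion of A. Extent ξ = X.
At extent ξ: n_A = 1 − X; n_C = 1 − X; n_B = X.
n_T = Σnᵢ = 2 − X.
Mole fractions y_i = n_i/n_T; K_p = p_B / (p_A p_C) with p_i = y_i·P.
This yields a degree-2 equation in X; solving on (0,1), X = 0.346.

X = 0.346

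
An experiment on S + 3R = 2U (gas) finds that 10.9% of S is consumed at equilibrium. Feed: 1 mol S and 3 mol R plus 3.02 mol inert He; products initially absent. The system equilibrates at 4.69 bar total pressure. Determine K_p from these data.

Let X = conversion of S (basis 1 mol S); extent of reaction ξ = X.
Moles: n_S = 1 − X; n_R = 3 − 3X; n_U = 2X; n_I = 3.02 (inert).
n_T = Σnᵢ = 7.02 − 2X.
At X = 0.109: n_S = 0.891, n_R = 2.67, n_U = 0.218, n_T = 6.8.
p_i = (n_i/n_T)·P. K_p = p_U^2 / (p_S p_R^3) = 0.00587 bar^-2.

K_p = 0.00587 bar^-2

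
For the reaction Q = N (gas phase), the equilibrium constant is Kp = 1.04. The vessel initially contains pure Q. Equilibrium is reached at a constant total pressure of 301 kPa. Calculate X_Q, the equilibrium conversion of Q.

X = 0.510

Take 1 mol Q as basis and let X be its fractional conversion, so ξ = X.
Mole table: n_Q = 1 − X; n_N = X.
Since Δν = 0, n_T = 1 throughout.
y_i = n_i/n_T, p_i = y_i·P. Kp = p_N / (p_Q).
This yields a degree-1 equation in X; solving on (0,1), X = 0.510.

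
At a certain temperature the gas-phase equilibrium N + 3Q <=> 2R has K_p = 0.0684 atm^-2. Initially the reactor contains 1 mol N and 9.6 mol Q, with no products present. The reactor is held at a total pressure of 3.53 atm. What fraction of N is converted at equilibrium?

X = 0.636

Take 1 mol N as basis and let X be its fractional conversion, so ξ = X.
Mole table: n_N = 1 − X; n_Q = 9.6 − 3X; n_R = 2X.
n_T = Σnᵢ = 10.6 − 2X.
With p_i = (n_i/n_T)P, K_p = p_R^2 / (p_N p_Q^3).
Substituting and setting equal to 0.0684 atm^-2 gives a polynomial in X; the root in (0,1) is X = 0.636.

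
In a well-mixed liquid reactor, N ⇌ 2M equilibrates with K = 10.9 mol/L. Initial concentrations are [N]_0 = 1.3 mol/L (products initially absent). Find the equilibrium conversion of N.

Let X = conversion of N; extent ξ = 1.3·X mol/L.
Concentrations: [N] = 1.3 − 1.3X; [M] = 2.6X.
K = [M]^2 / ([N]).
This equals 10.9 at X = 0.739 (the root in 0 < X < 1).

X = 0.739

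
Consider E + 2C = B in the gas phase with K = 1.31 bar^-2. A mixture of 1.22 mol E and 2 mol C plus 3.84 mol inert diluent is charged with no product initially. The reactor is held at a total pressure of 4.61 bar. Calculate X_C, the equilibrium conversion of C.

X = 0.513

Take 2 mol C as basis and let X be its fractional conversion, so ξ = X.
At extent ξ: n_E = 1.22 − X; n_C = 2 − 2X; n_B = X; n_I = 3.84 (inert).
n_T = Σnᵢ = 7.06 − 2X.
Mole fractions y_i = n_i/n_T; K = p_B / (p_E p_C^2) with p_i = y_i·P.
Setting this equal to 1.31 bar^-2 and taking the physical root (0 < X < 1) gives X = 0.513.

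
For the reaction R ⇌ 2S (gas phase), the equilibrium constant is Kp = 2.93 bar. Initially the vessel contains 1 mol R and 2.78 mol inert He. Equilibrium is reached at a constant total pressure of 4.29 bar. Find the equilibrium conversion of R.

Let X = conversion of R (basis 1 mol R); extent of reaction ξ = X.
Mole table: n_R = 1 − X; n_S = 2X; n_I = 2.78 (inert).
n_T = Σnᵢ = 3.78 + X.
y_i = n_i/n_T, p_i = y_i·P. Kp = p_S^2 / (p_R).
This yields a degree-2 equation in X; solving on (0,1), X = 0.567.

X = 0.567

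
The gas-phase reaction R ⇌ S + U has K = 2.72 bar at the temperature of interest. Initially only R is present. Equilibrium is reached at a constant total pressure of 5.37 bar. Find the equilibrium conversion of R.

X = 0.580

Let X = conversion of R (basis 1 mol R); extent of reaction ξ = X.
At extent ξ: n_R = 1 − X; n_S = X; n_U = X.
n_T = Σnᵢ = 1 + X.
Mole fractions y_i = n_i/n_T; K = p_S p_U / (p_R) with p_i = y_i·P.
This yields a degree-2 equation in X; solving on (0,1), X = 0.580.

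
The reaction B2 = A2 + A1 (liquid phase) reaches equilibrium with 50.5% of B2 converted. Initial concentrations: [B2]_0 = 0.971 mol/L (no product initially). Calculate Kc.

Let X = conversion of B2.
Concentrations: [B2] = 0.971 − 0.971X; [A2] = 0.971X; [A1] = 0.971X.
At X = 0.505: [B2] = 0.481, [A2] = 0.49, [A1] = 0.49.
Kc = [A2] [A1] / ([B2]) = 0.5 mol/L.

Kc = 0.5 mol/L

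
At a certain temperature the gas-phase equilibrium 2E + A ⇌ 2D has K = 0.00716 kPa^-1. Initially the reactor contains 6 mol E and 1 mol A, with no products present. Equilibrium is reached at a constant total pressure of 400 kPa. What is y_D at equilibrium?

Let X = conversion of A (basis 1 mol A); extent of reaction ξ = X.
Moles: n_E = 6 − 2X; n_A = 1 − X; n_D = 2X.
Summing: n_T = 7 − X.
Mole fractions y_i = n_i/n_T; K = p_D^2 / (p_E^2 p_A) with p_i = y_i·P.
Substituting and setting equal to 0.00716 kPa^-1 gives a polynomial in X; the root in (0,1) is X = 0.754.
Then n_D = 1.51, n_T = 6.25, so y_D = 0.241.

y_D = 0.241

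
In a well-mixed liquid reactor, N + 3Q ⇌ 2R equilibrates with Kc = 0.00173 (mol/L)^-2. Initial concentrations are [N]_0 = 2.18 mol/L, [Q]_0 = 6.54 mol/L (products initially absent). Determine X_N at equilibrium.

Let X = conversion of N; extent ξ = 2.18·X mol/L.
Concentrations: [N] = 2.18 − 2.18X; [Q] = 6.54 − 6.54X; [R] = 4.36X.
Kc = [R]^2 / ([N] [Q]^3).
Equating to 0.00173 (mol/L)^-2: the physical root is X = 0.164.

X = 0.164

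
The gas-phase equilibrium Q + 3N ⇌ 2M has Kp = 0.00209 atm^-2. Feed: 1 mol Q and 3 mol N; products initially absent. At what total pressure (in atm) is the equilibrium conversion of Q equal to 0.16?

Take 1 mol Q as basis and let X be its fractional conversion, so ξ = X.
Species balance: n_Q = 1 − X; n_N = 3 − 3X; n_M = 2X.
Summing: n_T = 4 − 2X.
Kp = p_M^2 / (p_Q p_N^3) with p_i = (n_i/n_T)·P.
At X = 0.16: the mole-fraction product g(X) = Π y_i^ν_i = 0.1032. Since Kp = g(X)·P^{-2}, P = (g/Kp)^(1/2) = (0.1032/0.00209)^(1/2) = 7.03 atm.

P = 7.03 atm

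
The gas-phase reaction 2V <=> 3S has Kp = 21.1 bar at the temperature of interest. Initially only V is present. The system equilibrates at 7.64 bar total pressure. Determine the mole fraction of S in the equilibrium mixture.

Basis: 1 mol V initially; let X = conversion of V. Extent ξ = 0.5X.
Moles: n_V = 1 − X; n_S = 1.5X.
n_T = Σnᵢ = 1 + 0.5X.
With p_i = (n_i/n_T)P, Kp = p_S^3 / (p_V^2).
This yields a degree-3 equation in X; solving on (0,1), X = 0.575.
Then n_S = 0.863, n_T = 1.29, so y_S = 0.670.

y_S = 0.670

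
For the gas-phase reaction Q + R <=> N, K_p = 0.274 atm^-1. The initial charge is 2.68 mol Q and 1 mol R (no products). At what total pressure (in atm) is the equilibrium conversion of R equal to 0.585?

Take 1 mol R as basis and let X be its fractional conversion, so ξ = X.
Species balance: n_Q = 2.68 − X; n_R = 1 − X; n_N = X.
Total moles n_T = 3.68 − X.
K_p = p_N / (p_Q p_R) with p_i = (n_i/n_T)·P.
At X = 0.585: the mole-fraction product g(X) = Π y_i^ν_i = 2.082. Since K_p = g(X)·P^{-1}, P = (g/K_p)^(1/1) = (2.082/0.274)^(1/1) = 7.6 atm.

P = 7.6 atm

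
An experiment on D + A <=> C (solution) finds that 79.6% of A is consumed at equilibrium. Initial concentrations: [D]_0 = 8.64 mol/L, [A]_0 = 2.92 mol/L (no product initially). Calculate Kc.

Kc = 0.618 L/mol

Let X = conversion of A.
Concentrations: [D] = 8.64 − 2.92X; [A] = 2.92 − 2.92X; [C] = 2.92X.
At X = 0.796: [D] = 6.32, [A] = 0.596, [C] = 2.32.
Kc = [C] / ([D] [A]) = 0.618 L/mol.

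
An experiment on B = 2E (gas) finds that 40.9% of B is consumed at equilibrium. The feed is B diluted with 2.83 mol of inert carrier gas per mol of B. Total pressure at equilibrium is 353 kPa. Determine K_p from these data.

Let X = conversion of B (basis 1 mol B); extent of reaction ξ = X.
Species balance: n_B = 1 − X; n_E = 2X; n_I = 2.83 (inert).
Total moles n_T = 3.83 + X.
At X = 0.409: n_B = 0.591, n_E = 0.818, n_T = 4.24.
p_i = (n_i/n_T)·P. K_p = p_E^2 / (p_B) = 94.3 kPa.

K_p = 94.3 kPa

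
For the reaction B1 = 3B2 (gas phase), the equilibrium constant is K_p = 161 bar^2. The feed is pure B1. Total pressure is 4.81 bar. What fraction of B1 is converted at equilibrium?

Let X = conversion of B1 (basis 1 mol B1); extent of reaction ξ = X.
Species balance: n_B1 = 1 − X; n_B2 = 3X.
Summing: n_T = 1 + 2X.
Mole fractions y_i = n_i/n_T; K_p = p_B2^3 / (p_B1) with p_i = y_i·P.
Equating to 161 bar^2 and solving on 0 < X < 1: X = 0.743.

X = 0.743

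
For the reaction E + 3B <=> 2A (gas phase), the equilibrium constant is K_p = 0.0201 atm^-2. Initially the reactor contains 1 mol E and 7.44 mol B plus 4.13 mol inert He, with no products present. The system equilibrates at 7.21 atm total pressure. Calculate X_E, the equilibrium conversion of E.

Let X = conversion of E (basis 1 mol E); extent of reaction ξ = X.
At extent ξ: n_E = 1 − X; n_B = 7.44 − 3X; n_A = 2X; n_I = 4.13 (inert).
n_T = Σnᵢ = 12.6 − 2X.
With p_i = (n_i/n_T)P, K_p = p_A^2 / (p_E p_B^3).
Substituting and setting equal to 0.0201 atm^-2 gives a polynomial in X; the root in (0,1) is X = 0.472.

X = 0.472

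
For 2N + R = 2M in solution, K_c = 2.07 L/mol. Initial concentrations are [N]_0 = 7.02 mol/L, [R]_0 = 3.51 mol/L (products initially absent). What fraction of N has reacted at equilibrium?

Let X = conversion of N; extent ξ = 7.02X/2 mol/L.
Concentrations: [N] = 7.02 − 7.02X; [R] = 3.51 − 3.51X; [M] = 7.02X.
K_c = [M]^2 / ([N]^2 [R]).
Setting equal to 2.07 and solving for X on (0,1) gives X = 0.623.

X = 0.623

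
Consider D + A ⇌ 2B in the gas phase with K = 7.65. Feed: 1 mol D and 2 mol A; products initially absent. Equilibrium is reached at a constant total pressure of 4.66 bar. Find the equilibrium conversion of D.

Let X = conversion of D (basis 1 mol D); extent of reaction ξ = X.
Moles: n_D = 1 − X; n_A = 2 − X; n_B = 2X.
Since Δν = 0, n_T = 3 throughout.
y_i = n_i/n_T, p_i = y_i·P. K = p_B^2 / (p_D p_A).
Substituting and setting equal to 7.65 gives a polynomial in X; the root in (0,1) is X = 0.758.

X = 0.758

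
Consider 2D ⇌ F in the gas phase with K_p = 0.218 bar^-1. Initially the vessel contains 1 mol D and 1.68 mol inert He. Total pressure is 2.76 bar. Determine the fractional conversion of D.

Basis: 1 mol D initially; let X = conversion of D. Extent ξ = 0.5X.
At extent ξ: n_D = 1 − X; n_F = 0.5X; n_I = 1.68 (inert).
Summing: n_T = 2.68 − 0.5X.
Mole fractions y_i = n_i/n_T; K_p = p_F / (p_D^2) with p_i = y_i·P.
Equating to 0.218 bar^-1 and solving on 0 < X < 1: X = 0.259.

X = 0.259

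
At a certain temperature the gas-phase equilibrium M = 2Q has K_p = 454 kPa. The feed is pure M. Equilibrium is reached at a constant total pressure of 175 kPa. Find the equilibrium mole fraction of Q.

Take 1 mol M as basis and let X be its fractional conversion, so ξ = X.
Species balance: n_M = 1 − X; n_Q = 2X.
Summing: n_T = 1 + X.
With p_i = (n_i/n_T)P, K_p = p_Q^2 / (p_M).
Equating to 454 kPa and solving on 0 < X < 1: X = 0.627.
Then n_Q = 1.25, n_T = 1.63, so y_Q = 0.771.

y_Q = 0.771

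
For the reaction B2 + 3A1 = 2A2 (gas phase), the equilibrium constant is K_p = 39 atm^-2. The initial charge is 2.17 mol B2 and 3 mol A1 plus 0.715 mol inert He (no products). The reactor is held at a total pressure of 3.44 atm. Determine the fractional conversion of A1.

Basis: 3 mol A1 initially; let X = conversion of A1. Extent ξ = X.
At extent ξ: n_B2 = 2.17 − X; n_A1 = 3 − 3X; n_A2 = 2X; n_I = 0.715 (inert).
Total moles n_T = 5.88 − 2X.
y_i = n_i/n_T, p_i = y_i·P. K_p = p_A2^2 / (p_B2 p_A1^3).
Setting this equal to 39 atm^-2 and taking the physical root (0 < X < 1) gives X = 0.854.

X = 0.854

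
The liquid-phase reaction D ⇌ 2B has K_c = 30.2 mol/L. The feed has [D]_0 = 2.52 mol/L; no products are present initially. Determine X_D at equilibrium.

Let X = conversion of D; extent ξ = 2.52·X mol/L.
Concentrations: [D] = 2.52 − 2.52X; [B] = 5.04X.
K_c = [B]^2 / ([D]).
This equals 30.2 at X = 0.791 (the root in 0 < X < 1).

X = 0.791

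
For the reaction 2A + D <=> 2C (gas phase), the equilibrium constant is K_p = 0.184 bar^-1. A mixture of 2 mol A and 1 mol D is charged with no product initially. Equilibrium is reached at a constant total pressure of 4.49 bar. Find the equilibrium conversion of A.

X = 0.315

Basis: 2 mol A initially; let X = conversion of A. Extent ξ = X.
At extent ξ: n_A = 2 − 2X; n_D = 1 − X; n_C = 2X.
Total moles n_T = 3 − X.
y_i = n_i/n_T, p_i = y_i·P. K_p = p_C^2 / (p_A^2 p_D).
Equating to 0.184 bar^-1 and solving on 0 < X < 1: X = 0.315.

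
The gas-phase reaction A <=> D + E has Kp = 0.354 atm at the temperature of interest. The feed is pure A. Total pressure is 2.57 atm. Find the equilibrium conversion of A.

Basis: 1 mol A initially; let X = conversion of A. Extent ξ = X.
Species balance: n_A = 1 − X; n_D = X; n_E = X.
Summing: n_T = 1 + X.
Mole fractions y_i = n_i/n_T; Kp = p_D p_E / (p_A) with p_i = y_i·P.
This yields a degree-2 equation in X; solving on (0,1), X = 0.348.

X = 0.348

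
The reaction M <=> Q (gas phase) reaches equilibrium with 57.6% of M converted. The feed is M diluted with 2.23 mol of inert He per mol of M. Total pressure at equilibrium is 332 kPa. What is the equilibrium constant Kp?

Basis: 1 mol M initially; let X = conversion of M. Extent ξ = X.
At extent ξ: n_M = 1 − X; n_Q = X; n_I = 2.23 (inert).
Since Δν = 0, n_T = 3.23 throughout.
At X = 0.576: n_M = 0.424, n_Q = 0.576, n_T = 3.23.
p_i = (n_i/n_T)·P. Kp = p_Q / (p_M) = 1.36.

Kp = 1.36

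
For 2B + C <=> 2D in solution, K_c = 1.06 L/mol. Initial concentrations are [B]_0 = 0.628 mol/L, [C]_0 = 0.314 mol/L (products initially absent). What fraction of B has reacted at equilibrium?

Let X = conversion of B; extent ξ = 0.628X/2 mol/L.
Concentrations: [B] = 0.628 − 0.628X; [C] = 0.314 − 0.314X; [D] = 0.628X.
K_c = [D]^2 / ([B]^2 [C]).
Equating to 1.06 L/mol: the physical root is X = 0.322.

X = 0.322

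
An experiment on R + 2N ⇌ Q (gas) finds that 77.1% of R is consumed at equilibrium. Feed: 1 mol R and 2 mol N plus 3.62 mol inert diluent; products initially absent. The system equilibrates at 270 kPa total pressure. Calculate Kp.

Basis: 1 mol R initially; let X = conversion of R. Extent ξ = X.
Moles: n_R = 1 − X; n_N = 2 − 2X; n_Q = X; n_I = 3.62 (inert).
Summing: n_T = 6.62 − 2X.
At X = 0.771: n_R = 0.229, n_N = 0.458, n_Q = 0.771, n_T = 5.08.
p_i = (n_i/n_T)·P. Kp = p_Q / (p_R p_N^2) = 0.00568 kPa^-2.

Kp = 0.00568 kPa^-2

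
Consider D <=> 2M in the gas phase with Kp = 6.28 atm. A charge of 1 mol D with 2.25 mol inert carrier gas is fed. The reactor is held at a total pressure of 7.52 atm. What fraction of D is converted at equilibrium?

Take 1 mol D as basis and let X be its fractional conversion, so ξ = X.
Mole table: n_D = 1 − X; n_M = 2X; n_I = 2.25 (inert).
Summing: n_T = 3.25 + X.
Mole fractions y_i = n_i/n_T; Kp = p_M^2 / (p_D) with p_i = y_i·P.
Substituting and setting equal to 6.28 atm gives a polynomial in X; the root in (0,1) is X = 0.580.

X = 0.580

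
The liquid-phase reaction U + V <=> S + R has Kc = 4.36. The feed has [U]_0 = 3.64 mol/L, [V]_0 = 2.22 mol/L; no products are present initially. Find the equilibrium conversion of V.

Let X = conversion of V; extent ξ = 2.22·X mol/L.
Concentrations: [U] = 3.64 − 2.22X; [V] = 2.22 − 2.22X; [S] = 2.22X; [R] = 2.22X.
Kc = [S] [R] / ([U] [V]).
Setting equal to 4.36 and solving for X on (0,1) gives X = 0.815.

X = 0.815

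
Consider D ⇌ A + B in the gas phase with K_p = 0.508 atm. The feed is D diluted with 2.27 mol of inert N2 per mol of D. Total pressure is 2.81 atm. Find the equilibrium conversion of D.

Basis: 1 mol D initially; let X = conversion of D. Extent ξ = X.
Mole table: n_D = 1 − X; n_A = X; n_B = X; n_I = 2.27 (inert).
Summing: n_T = 3.27 + X.
With p_i = (n_i/n_T)P, K_p = p_A p_B / (p_D).
Equating to 0.508 atm and solving on 0 < X < 1: X = 0.555.

X = 0.555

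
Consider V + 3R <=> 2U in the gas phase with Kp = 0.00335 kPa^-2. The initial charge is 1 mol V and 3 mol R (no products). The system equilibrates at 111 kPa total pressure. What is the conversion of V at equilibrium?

X = 0.673

Basis: 1 mol V initially; let X = conversion of V. Extent ξ = X.
At extent ξ: n_V = 1 − X; n_R = 3 − 3X; n_U = 2X.
Summing: n_T = 4 − 2X.
Mole fractions y_i = n_i/n_T; Kp = p_U^2 / (p_V p_R^3) with p_i = y_i·P.
Equating to 0.00335 kPa^-2 and solving on 0 < X < 1: X = 0.673.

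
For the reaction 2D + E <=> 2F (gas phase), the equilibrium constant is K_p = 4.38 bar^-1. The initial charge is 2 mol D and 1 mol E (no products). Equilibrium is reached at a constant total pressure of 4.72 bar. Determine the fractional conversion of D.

X = 0.640

Take 2 mol D as basis and let X be its fractional conversion, so ξ = X.
Species balance: n_D = 2 − 2X; n_E = 1 − X; n_F = 2X.
Summing: n_T = 3 − X.
y_i = n_i/n_T, p_i = y_i·P. K_p = p_F^2 / (p_D^2 p_E).
This yields a degree-3 equation in X; solving on (0,1), X = 0.640.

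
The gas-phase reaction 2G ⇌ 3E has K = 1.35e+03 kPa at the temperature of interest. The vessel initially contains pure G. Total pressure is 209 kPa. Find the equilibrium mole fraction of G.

y_G = 0.254

Basis: 1 mol G initially; let X = conversion of G. Extent ξ = 0.5X.
At extent ξ: n_G = 1 − X; n_E = 1.5X.
n_T = Σnᵢ = 1 + 0.5X.
y_i = n_i/n_T, p_i = y_i·P. K = p_E^3 / (p_G^2).
Equating to 1.35e+03 kPa and solving on 0 < X < 1: X = 0.662.
Then n_G = 0.338, n_T = 1.33, so y_G = 0.254.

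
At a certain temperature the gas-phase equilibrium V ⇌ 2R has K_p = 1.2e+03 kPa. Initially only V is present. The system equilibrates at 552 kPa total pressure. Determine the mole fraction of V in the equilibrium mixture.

Let X = conversion of V (basis 1 mol V); extent of reaction ξ = X.
Mole table: n_V = 1 − X; n_R = 2X.
Summing: n_T = 1 + X.
Mole fractions y_i = n_i/n_T; K_p = p_R^2 / (p_V) with p_i = y_i·P.
Equating to 1.2e+03 kPa and solving on 0 < X < 1: X = 0.593.
Then n_V = 0.407, n_T = 1.59, so y_V = 0.255.

y_V = 0.255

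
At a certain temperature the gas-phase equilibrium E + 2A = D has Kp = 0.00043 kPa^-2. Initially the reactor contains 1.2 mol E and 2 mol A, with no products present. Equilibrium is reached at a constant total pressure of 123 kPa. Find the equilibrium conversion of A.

X = 0.606

Take 2 mol A as basis and let X be its fractional conversion, so ξ = X.
At extent ξ: n_E = 1.2 − X; n_A = 2 − 2X; n_D = X.
Total moles n_T = 3.2 − 2X.
Mole fractions y_i = n_i/n_T; Kp = p_D / (p_E p_A^2) with p_i = y_i·P.
Setting this equal to 0.00043 kPa^-2 and taking the physical root (0 < X < 1) gives X = 0.606.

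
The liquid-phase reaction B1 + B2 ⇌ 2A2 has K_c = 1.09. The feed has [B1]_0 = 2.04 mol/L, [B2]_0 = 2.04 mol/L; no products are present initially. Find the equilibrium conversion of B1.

Let X = conversion of B1; extent ξ = 2.04·X mol/L.
Concentrations: [B1] = 2.04 − 2.04X; [B2] = 2.04 − 2.04X; [A2] = 4.08X.
K_c = [A2]^2 / ([B1] [B2]).
Equating to 1.09: the physical root is X = 0.343.

X = 0.343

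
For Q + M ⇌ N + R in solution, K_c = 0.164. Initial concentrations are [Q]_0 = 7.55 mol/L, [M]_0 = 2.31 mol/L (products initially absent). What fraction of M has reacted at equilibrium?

X = 0.485

Let X = conversion of M; extent ξ = 2.31·X mol/L.
Concentrations: [Q] = 7.55 − 2.31X; [M] = 2.31 − 2.31X; [N] = 2.31X; [R] = 2.31X.
K_c = [N] [R] / ([Q] [M]).
Equating to 0.164: the physical root is X = 0.485.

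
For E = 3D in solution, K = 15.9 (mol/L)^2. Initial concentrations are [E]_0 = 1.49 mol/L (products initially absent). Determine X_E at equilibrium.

Let X = conversion of E; extent ξ = 1.49·X mol/L.
Concentrations: [E] = 1.49 − 1.49X; [D] = 4.47X.
K = [D]^3 / ([E]).
This equals 15.9 at X = 0.507 (the root in 0 < X < 1).

X = 0.507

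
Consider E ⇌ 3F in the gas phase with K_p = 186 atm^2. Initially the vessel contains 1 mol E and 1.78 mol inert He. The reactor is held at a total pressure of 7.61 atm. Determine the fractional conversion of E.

Take 1 mol E as basis and let X be its fractional conversion, so ξ = X.
At extent ξ: n_E = 1 − X; n_F = 3X; n_I = 1.78 (inert).
n_T = Σnᵢ = 2.78 + 2X.
With p_i = (n_i/n_T)P, K_p = p_F^3 / (p_E).
Setting this equal to 186 atm^2 and taking the physical root (0 < X < 1) gives X = 0.785.

X = 0.785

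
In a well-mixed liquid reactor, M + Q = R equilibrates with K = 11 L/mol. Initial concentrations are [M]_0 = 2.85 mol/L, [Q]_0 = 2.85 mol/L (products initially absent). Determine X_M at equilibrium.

Let X = conversion of M; extent ξ = 2.85·X mol/L.
Concentrations: [M] = 2.85 − 2.85X; [Q] = 2.85 − 2.85X; [R] = 2.85X.
K = [R] / ([M] [Q]).
Equating to 11 L/mol: the physical root is X = 0.837.

X = 0.837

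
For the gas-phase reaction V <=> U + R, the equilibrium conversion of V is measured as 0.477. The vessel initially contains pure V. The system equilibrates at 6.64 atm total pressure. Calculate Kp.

Take 1 mol V as basis and let X be its fractional conversion, so ξ = X.
Species balance: n_V = 1 − X; n_U = X; n_R = X.
n_T = Σnᵢ = 1 + X.
At X = 0.477: n_V = 0.523, n_U = 0.477, n_R = 0.477, n_T = 1.48.
p_i = (n_i/n_T)·P. Kp = p_U p_R / (p_V) = 1.96 atm.

Kp = 1.96 atm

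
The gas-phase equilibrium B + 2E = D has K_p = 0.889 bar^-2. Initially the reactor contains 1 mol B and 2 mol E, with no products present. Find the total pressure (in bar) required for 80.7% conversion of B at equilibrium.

P = 7.79 bar

Let X = conversion of B (basis 1 mol B); extent of reaction ξ = X.
Moles: n_B = 1 − X; n_E = 2 − 2X; n_D = X.
Summing: n_T = 3 − 2X.
K_p = p_D / (p_B p_E^2) with p_i = (n_i/n_T)·P.
At X = 0.807: the mole-fraction product g(X) = Π y_i^ν_i = 53.91. Since K_p = g(X)·P^{-2}, P = (g/K_p)^(1/2) = (53.91/0.889)^(1/2) = 7.79 bar.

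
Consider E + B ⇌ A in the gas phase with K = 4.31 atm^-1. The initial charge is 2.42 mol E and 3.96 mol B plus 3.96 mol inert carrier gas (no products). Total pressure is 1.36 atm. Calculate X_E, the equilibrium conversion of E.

Take 2.42 mol E as basis and let X be its fractional conversion, so ξ = 2.42X.
Moles: n_E = 2.42 − 2.42X; n_B = 3.96 − 2.42X; n_A = 2.42X; n_I = 3.96 (inert).
Summing: n_T = 10.3 − 2.42X.
With p_i = (n_i/n_T)P, K = p_A / (p_E p_B).
Equating to 4.31 atm^-1 and solving on 0 < X < 1: X = 0.620.

X = 0.620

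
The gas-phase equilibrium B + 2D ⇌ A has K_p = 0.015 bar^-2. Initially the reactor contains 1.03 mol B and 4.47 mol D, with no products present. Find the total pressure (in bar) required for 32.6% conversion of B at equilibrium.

Basis: 1.03 mol B initially; let X = conversion of B. Extent ξ = 1.03X.
At extent ξ: n_B = 1.03 − 1.03X; n_D = 4.47 − 2.06X; n_A = 1.03X.
n_T = Σnᵢ = 5.5 − 2.06X.
K_p = p_A / (p_B p_D^2) with p_i = (n_i/n_T)·P.
At X = 0.326: the mole-fraction product g(X) = Π y_i^ν_i = 0.7816. Since K_p = g(X)·P^{-2}, P = (g/K_p)^(1/2) = (0.7816/0.015)^(1/2) = 7.22 bar.

P = 7.22 bar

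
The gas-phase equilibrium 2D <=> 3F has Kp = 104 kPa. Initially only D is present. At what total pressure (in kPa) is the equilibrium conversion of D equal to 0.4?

Let X = conversion of D (basis 1 mol D); extent of reaction ξ = 0.5X.
At extent ξ: n_D = 1 − X; n_F = 1.5X.
n_T = Σnᵢ = 1 + 0.5X.
Kp = p_F^3 / (p_D^2) with p_i = (n_i/n_T)·P.
At X = 0.4: the mole-fraction product g(X) = Π y_i^ν_i = 0.5. Since Kp = g(X)·P^{1}, P = (Kp/g)^(1/1) = (104/0.5)^(1/1) = 208 kPa.

P = 208 kPa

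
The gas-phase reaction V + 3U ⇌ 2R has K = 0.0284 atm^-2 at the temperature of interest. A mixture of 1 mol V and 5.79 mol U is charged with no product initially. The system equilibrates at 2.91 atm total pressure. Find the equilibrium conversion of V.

X = 0.340

Basis: 1 mol V initially; let X = conversion of V. Extent ξ = X.
Species balance: n_V = 1 − X; n_U = 5.79 − 3X; n_R = 2X.
Total moles n_T = 6.79 − 2X.
Mole fractions y_i = n_i/n_T; K = p_R^2 / (p_V p_U^3) with p_i = y_i·P.
This yields a degree-4 equation in X; solving on (0,1), X = 0.340.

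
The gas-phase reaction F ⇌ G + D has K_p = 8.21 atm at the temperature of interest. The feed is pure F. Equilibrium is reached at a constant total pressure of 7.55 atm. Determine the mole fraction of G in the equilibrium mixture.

y_G = 0.419

Basis: 1 mol F initially; let X = conversion of F. Extent ξ = X.
Mole table: n_F = 1 − X; n_G = X; n_D = X.
Summing: n_T = 1 + X.
With p_i = (n_i/n_T)P, K_p = p_G p_D / (p_F).
Equating to 8.21 atm and solving on 0 < X < 1: X = 0.722.
Then n_G = 0.722, n_T = 1.72, so y_G = 0.419.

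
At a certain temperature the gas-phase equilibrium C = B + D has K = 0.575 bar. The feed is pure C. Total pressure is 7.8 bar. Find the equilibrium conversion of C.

X = 0.262

Take 1 mol C as basis and let X be its fractional conversion, so ξ = X.
Species balance: n_C = 1 − X; n_B = X; n_D = X.
n_T = Σnᵢ = 1 + X.
With p_i = (n_i/n_T)P, K = p_B p_D / (p_C).
Setting this equal to 0.575 bar and taking the physical root (0 < X < 1) gives X = 0.262.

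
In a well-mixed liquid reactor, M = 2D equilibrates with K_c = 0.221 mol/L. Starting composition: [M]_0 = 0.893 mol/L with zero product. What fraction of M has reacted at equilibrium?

X = 0.220

Let X = conversion of M; extent ξ = 0.893·X mol/L.
Concentrations: [M] = 0.893 − 0.893X; [D] = 1.79X.
K_c = [D]^2 / ([M]).
Setting equal to 0.221 and solving for X on (0,1) gives X = 0.220.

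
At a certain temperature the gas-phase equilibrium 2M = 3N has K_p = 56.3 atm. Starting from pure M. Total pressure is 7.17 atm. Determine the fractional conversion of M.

X = 0.681

Let X = conversion of M (basis 1 mol M); extent of reaction ξ = 0.5X.
Species balance: n_M = 1 − X; n_N = 1.5X.
Summing: n_T = 1 + 0.5X.
With p_i = (n_i/n_T)P, K_p = p_N^3 / (p_M^2).
Setting this equal to 56.3 atm and taking the physical root (0 < X < 1) gives X = 0.681.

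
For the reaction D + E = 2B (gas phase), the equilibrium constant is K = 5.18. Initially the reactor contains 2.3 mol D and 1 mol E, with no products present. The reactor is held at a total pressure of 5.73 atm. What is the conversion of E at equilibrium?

Let X = conversion of E (basis 1 mol E); extent of reaction ξ = X.
Moles: n_D = 2.3 − X; n_E = 1 − X; n_B = 2X.
n_T stays at 3.3 (no change in mole number).
With p_i = (n_i/n_T)P, K = p_B^2 / (p_D p_E).
Equating to 5.18 and solving on 0 < X < 1: X = 0.734.

X = 0.734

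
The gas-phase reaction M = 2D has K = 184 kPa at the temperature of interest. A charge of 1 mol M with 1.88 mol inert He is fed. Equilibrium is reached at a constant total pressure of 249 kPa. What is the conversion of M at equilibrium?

X = 0.539

Take 1 mol M as basis and let X be its fractional conversion, so ξ = X.
At extent ξ: n_M = 1 − X; n_D = 2X; n_I = 1.88 (inert).
Total moles n_T = 2.88 + X.
With p_i = (n_i/n_T)P, K = p_D^2 / (p_M).
Equating to 184 kPa and solving on 0 < X < 1: X = 0.539.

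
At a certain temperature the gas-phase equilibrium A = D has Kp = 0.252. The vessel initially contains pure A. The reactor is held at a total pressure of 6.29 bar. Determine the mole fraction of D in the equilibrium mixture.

Basis: 1 mol A initially; let X = conversion of A. Extent ξ = X.
Mole table: n_A = 1 − X; n_D = X.
Total moles n_T = 1 (Δν = 0, constant).
Mole fractions y_i = n_i/n_T; Kp = p_D / (p_A) with p_i = y_i·P.
This yields a degree-1 equation in X; solving on (0,1), X = 0.201.
Then n_D = 0.201, n_T = 1, so y_D = 0.201.

y_D = 0.201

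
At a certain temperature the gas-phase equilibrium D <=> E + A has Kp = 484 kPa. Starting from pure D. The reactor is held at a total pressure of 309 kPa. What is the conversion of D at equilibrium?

X = 0.781

Basis: 1 mol D initially; let X = conversion of D. Extent ξ = X.
Mole table: n_D = 1 − X; n_E = X; n_A = X.
Summing: n_T = 1 + X.
Mole fractions y_i = n_i/n_T; Kp = p_E p_A / (p_D) with p_i = y_i·P.
Equating to 484 kPa and solving on 0 < X < 1: X = 0.781.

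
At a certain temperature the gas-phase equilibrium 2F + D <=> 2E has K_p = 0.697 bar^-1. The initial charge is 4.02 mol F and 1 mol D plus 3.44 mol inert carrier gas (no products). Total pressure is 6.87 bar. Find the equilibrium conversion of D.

Let X = conversion of D (basis 1 mol D); extent of reaction ξ = X.
Moles: n_F = 4.02 − 2X; n_D = 1 − X; n_E = 2X; n_I = 3.44 (inert).
n_T = Σnᵢ = 8.46 − X.
With p_i = (n_i/n_T)P, K_p = p_E^2 / (p_F^2 p_D).
Equating to 0.697 bar^-1 and solving on 0 < X < 1: X = 0.641.

X = 0.641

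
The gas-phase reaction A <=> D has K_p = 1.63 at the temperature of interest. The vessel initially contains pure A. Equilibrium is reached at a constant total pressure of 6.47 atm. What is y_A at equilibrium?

y_A = 0.380

Let X = conversion of A (basis 1 mol A); extent of reaction ξ = X.
Species balance: n_A = 1 − X; n_D = X.
n_T stays at 1 (no change in mole number).
With p_i = (n_i/n_T)P, K_p = p_D / (p_A).
Equating to 1.63 and solving on 0 < X < 1: X = 0.620.
Then n_A = 0.38, n_T = 1, so y_A = 0.380.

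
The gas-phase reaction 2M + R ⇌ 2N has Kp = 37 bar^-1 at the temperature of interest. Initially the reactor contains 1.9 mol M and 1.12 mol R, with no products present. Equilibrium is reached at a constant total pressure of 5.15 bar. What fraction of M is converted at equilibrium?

Let X = conversion of M (basis 1.9 mol M); extent of reaction ξ = 0.95X.
Mole table: n_M = 1.9 − 1.9X; n_R = 1.12 − 0.95X; n_N = 1.9X.
n_T = Σnᵢ = 3.02 − 0.95X.
With p_i = (n_i/n_T)P, Kp = p_N^2 / (p_M^2 p_R).
This yields a degree-3 equation in X; solving on (0,1), X = 0.840.

X = 0.840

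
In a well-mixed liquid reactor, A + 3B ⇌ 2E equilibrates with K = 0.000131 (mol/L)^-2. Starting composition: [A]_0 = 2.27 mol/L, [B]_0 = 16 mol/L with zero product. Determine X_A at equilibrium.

X = 0.192

Let X = conversion of A; extent ξ = 2.27·X mol/L.
Concentrations: [A] = 2.27 − 2.27X; [B] = 16 − 6.81X; [E] = 4.54X.
K = [E]^2 / ([A] [B]^3).
Setting equal to 0.000131 and solving for X on (0,1) gives X = 0.192.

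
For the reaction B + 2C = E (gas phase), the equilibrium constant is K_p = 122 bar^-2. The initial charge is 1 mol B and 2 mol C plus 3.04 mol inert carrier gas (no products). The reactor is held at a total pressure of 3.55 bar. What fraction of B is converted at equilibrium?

X = 0.862

Take 1 mol B as basis and let X be its fractional conversion, so ξ = X.
Mole table: n_B = 1 − X; n_C = 2 − 2X; n_E = X; n_I = 3.04 (inert).
Summing: n_T = 6.04 − 2X.
Mole fractions y_i = n_i/n_T; K_p = p_E / (p_B p_C^2) with p_i = y_i·P.
Equating to 122 bar^-2 and solving on 0 < X < 1: X = 0.862.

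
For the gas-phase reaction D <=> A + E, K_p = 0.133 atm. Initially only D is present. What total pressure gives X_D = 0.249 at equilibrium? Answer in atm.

P = 2.01 atm

Basis: 1 mol D initially; let X = conversion of D. Extent ξ = X.
Mole table: n_D = 1 − X; n_A = X; n_E = X.
n_T = Σnᵢ = 1 + X.
K_p = p_A p_E / (p_D) with p_i = (n_i/n_T)·P.
At X = 0.249: the mole-fraction product g(X) = Π y_i^ν_i = 0.0661. Since K_p = g(X)·P^{1}, P = (K_p/g)^(1/1) = (0.133/0.0661)^(1/1) = 2.01 atm.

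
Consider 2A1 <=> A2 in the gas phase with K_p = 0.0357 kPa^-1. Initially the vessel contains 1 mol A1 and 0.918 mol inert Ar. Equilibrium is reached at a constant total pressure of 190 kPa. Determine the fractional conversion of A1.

X = 0.713

Basis: 1 mol A1 initially; let X = conversion of A1. Extent ξ = 0.5X.
Moles: n_A1 = 1 − X; n_A2 = 0.5X; n_I = 0.918 (inert).
Summing: n_T = 1.92 − 0.5X.
Mole fractions y_i = n_i/n_T; K_p = p_A2 / (p_A1^2) with p_i = y_i·P.
Equating to 0.0357 kPa^-1 and solving on 0 < X < 1: X = 0.713.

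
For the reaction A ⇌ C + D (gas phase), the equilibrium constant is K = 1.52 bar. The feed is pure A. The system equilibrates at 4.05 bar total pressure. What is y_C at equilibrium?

y_C = 0.343

Basis: 1 mol A initially; let X = conversion of A. Extent ξ = X.
At extent ξ: n_A = 1 − X; n_C = X; n_D = X.
Summing: n_T = 1 + X.
Mole fractions y_i = n_i/n_T; K = p_C p_D / (p_A) with p_i = y_i·P.
This yields a degree-2 equation in X; solving on (0,1), X = 0.522.
Then n_C = 0.522, n_T = 1.52, so y_C = 0.343.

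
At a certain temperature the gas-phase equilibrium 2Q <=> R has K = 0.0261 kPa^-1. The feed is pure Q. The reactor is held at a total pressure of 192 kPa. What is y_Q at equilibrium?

y_Q = 0.358

Let X = conversion of Q (basis 1 mol Q); extent of reaction ξ = 0.5X.
Mole table: n_Q = 1 − X; n_R = 0.5X.
Total moles n_T = 1 − 0.5X.
With p_i = (n_i/n_T)P, K = p_R / (p_Q^2).
Setting this equal to 0.0261 kPa^-1 and taking the physical root (0 < X < 1) gives X = 0.782.
Then n_Q = 0.218, n_T = 0.609, so y_Q = 0.358.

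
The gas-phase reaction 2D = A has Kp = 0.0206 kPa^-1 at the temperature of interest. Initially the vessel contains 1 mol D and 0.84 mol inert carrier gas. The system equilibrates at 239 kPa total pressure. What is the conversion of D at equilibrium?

Take 1 mol D as basis and let X be its fractional conversion, so ξ = 0.5X.
Mole table: n_D = 1 − X; n_A = 0.5X; n_I = 0.84 (inert).
n_T = Σnᵢ = 1.84 − 0.5X.
With p_i = (n_i/n_T)P, Kp = p_A / (p_D^2).
Setting this equal to 0.0206 kPa^-1 and taking the physical root (0 < X < 1) gives X = 0.678.

X = 0.678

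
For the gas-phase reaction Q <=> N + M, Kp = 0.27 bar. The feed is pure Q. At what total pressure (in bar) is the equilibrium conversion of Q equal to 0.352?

P = 1.91 bar

Let X = conversion of Q (basis 1 mol Q); extent of reaction ξ = X.
Moles: n_Q = 1 − X; n_N = X; n_M = X.
Total moles n_T = 1 + X.
Kp = p_N p_M / (p_Q) with p_i = (n_i/n_T)·P.
At X = 0.352: the mole-fraction product g(X) = Π y_i^ν_i = 0.1414. Since Kp = g(X)·P^{1}, P = (Kp/g)^(1/1) = (0.27/0.1414)^(1/1) = 1.91 bar.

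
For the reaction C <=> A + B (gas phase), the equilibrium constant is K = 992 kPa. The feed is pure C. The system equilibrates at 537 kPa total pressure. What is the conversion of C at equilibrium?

Let X = conversion of C (basis 1 mol C); extent of reaction ξ = X.
Mole table: n_C = 1 − X; n_A = X; n_B = X.
Summing: n_T = 1 + X.
y_i = n_i/n_T, p_i = y_i·P. K = p_A p_B / (p_C).
This yields a degree-2 equation in X; solving on (0,1), X = 0.805.

X = 0.805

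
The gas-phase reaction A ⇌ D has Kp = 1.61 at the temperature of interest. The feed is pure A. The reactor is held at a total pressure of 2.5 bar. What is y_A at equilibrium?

Take 1 mol A as basis and let X be its fractional conversion, so ξ = X.
Mole table: n_A = 1 − X; n_D = X.
n_T stays at 1 (no change in mole number).
Mole fractions y_i = n_i/n_T; Kp = p_D / (p_A) with p_i = y_i·P.
Setting this equal to 1.61 and taking the physical root (0 < X < 1) gives X = 0.617.
Then n_A = 0.383, n_T = 1, so y_A = 0.383.

y_A = 0.383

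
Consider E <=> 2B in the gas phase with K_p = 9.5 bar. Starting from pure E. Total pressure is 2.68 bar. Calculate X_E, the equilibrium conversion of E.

Let X = conversion of E (basis 1 mol E); extent of reaction ξ = X.
At extent ξ: n_E = 1 − X; n_B = 2X.
n_T = Σnᵢ = 1 + X.
y_i = n_i/n_T, p_i = y_i·P. K_p = p_B^2 / (p_E).
Substituting and setting equal to 9.5 bar gives a polynomial in X; the root in (0,1) is X = 0.685.

X = 0.685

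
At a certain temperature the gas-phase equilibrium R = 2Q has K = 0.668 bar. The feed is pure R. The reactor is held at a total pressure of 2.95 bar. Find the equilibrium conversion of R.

Take 1 mol R as basis and let X be its fractional conversion, so ξ = X.
Species balance: n_R = 1 − X; n_Q = 2X.
Summing: n_T = 1 + X.
Mole fractions y_i = n_i/n_T; K = p_Q^2 / (p_R) with p_i = y_i·P.
This yields a degree-2 equation in X; solving on (0,1), X = 0.231.

X = 0.231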